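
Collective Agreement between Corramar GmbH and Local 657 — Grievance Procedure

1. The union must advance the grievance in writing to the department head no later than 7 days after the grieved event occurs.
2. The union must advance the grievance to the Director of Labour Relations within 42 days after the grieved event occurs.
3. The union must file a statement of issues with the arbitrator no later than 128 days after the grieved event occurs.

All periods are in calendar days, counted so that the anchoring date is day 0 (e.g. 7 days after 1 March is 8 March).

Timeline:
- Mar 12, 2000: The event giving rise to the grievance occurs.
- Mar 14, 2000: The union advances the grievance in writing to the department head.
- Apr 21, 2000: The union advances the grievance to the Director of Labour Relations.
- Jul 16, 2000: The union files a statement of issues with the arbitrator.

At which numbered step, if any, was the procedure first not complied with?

None — every step was satisfied

Step 1: 7 days after Mar 12, 2000 (when the grieved event occurs) is Mar 19, 2000; done Mar 14, 2000 — timely.
Step 2: 42 days after Mar 12, 2000 (when the grieved event occurs) is Apr 23, 2000; completed Apr 21, 2000, before the deadline.
Step 3: 128 days after Mar 12, 2000 (when the grieved event occurs) is Jul 18, 2000; done Jul 16, 2000 — timely.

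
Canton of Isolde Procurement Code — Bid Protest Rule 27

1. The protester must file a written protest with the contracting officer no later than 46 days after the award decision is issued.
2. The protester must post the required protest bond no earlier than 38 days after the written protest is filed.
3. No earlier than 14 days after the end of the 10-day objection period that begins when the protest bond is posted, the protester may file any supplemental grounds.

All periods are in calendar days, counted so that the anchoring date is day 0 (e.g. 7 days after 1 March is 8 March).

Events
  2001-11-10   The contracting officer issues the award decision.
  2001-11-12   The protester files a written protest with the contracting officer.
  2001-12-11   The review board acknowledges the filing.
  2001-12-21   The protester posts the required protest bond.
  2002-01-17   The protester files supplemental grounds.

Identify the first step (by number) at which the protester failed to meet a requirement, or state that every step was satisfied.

None — every step was satisfied

Step 1 — counting 46 days from 2001-11-10 (when the award decision is issued) gives a deadline of 2001-12-26; 2001-11-12 is within that limit.
Step 2 — must wait 38 days from 2001-11-12 (when the written protest is filed), so not before 2001-12-20; 2001-12-21 is on or after that date.
Step 3 — must wait 14 days from 2001-12-31 (end of the 10-day objection period, which began when the protest bond is posted on 2001-12-21), so not before 2002-01-14; done 2002-01-17, after the minimum wait.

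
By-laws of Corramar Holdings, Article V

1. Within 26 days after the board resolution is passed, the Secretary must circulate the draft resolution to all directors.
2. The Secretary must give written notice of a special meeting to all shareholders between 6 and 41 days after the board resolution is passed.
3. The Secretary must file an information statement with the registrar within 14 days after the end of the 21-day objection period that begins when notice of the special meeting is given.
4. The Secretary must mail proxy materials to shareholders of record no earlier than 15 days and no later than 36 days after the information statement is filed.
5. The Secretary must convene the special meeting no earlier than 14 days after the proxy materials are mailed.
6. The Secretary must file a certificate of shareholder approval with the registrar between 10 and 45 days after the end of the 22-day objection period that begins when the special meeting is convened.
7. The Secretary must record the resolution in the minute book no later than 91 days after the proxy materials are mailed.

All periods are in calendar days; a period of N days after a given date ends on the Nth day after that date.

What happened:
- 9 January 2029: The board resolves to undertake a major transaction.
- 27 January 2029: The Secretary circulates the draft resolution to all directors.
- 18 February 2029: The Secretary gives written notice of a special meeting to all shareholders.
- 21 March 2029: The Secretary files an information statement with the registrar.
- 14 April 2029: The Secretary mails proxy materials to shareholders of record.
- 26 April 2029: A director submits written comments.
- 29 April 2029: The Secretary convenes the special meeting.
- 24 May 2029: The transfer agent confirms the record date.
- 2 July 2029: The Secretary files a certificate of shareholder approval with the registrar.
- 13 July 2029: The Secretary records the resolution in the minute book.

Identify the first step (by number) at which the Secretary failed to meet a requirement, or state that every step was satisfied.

Step 1 — counting 26 days from 9 January 2029 (when the board resolution is passed) gives a deadline of 4 February 2029; done 27 January 2029 — timely.
Step 2 — 6 and 41 days from 9 January 2029 (when the board resolution is passed) are 15 January 2029 and 19 February 2029 respectively; done 18 February 2029 — within the window.
Step 3 — counting 14 days from 11 March 2029 (end of the 21-day objection period, which began when notice of the special meeting is given on 18 February 2029) gives a deadline of 25 March 2029; done 21 March 2029 — timely.
Step 4 — 15 and 36 days from 21 March 2029 (when the information statement is filed) are 5 April 2029 and 26 April 2029 respectively; done 14 April 2029 — within the window.
Step 5 — must wait 14 days from 14 April 2029 (when the proxy materials are mailed), so not before 28 April 2029; done 29 April 2029 — permitted.
Step 6 — 10 and 45 days from 21 May 2029 (end of the 22-day objection period, which began when the special meeting is convened on 29 April 2029) are 31 May 2029 and 5 July 2029 respectively; 2 July 2029 falls inside that range.
Step 7 — counting 91 days from 14 April 2029 (when the proxy materials are mailed) gives a deadline of 14 July 2029; 13 July 2029 is within that limit.

None — every step was satisfied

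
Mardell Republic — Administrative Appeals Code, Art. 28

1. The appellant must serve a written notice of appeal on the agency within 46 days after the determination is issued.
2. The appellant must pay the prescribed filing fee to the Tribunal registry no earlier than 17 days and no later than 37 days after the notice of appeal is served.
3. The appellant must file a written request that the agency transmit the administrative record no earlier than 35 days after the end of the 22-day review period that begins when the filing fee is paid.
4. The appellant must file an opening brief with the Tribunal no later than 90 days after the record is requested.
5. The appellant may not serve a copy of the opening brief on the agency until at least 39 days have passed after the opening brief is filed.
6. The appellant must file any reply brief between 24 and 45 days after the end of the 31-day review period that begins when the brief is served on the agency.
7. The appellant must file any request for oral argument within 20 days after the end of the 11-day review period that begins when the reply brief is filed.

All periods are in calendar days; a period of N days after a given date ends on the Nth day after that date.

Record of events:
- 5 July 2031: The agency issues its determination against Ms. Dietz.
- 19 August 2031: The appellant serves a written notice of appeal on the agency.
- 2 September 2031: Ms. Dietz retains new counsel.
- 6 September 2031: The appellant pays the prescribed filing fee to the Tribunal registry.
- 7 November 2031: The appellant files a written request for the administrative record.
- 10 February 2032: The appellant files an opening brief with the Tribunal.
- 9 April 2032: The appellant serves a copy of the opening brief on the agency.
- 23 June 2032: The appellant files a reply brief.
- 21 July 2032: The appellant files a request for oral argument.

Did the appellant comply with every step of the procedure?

No

(1) due by 5 July 2031 + 46 days = 20 August 2031; done 19 August 2031 — timely.
(2) the permitted window runs from 19 August 2031 + 17 = 5 September 2031 to 19 August 2031 + 37 = 25 September 2031; 6 September 2031 falls inside that range.
(3) permitted from 28 September 2031 + 35 days = 2 November 2031 onward; done 7 November 2031, after the minimum wait.
(4) due by 7 November 2031 + 90 days = 5 February 2032; done 10 February 2032 — 5 days late.
The procedure was therefore not followed at step 4.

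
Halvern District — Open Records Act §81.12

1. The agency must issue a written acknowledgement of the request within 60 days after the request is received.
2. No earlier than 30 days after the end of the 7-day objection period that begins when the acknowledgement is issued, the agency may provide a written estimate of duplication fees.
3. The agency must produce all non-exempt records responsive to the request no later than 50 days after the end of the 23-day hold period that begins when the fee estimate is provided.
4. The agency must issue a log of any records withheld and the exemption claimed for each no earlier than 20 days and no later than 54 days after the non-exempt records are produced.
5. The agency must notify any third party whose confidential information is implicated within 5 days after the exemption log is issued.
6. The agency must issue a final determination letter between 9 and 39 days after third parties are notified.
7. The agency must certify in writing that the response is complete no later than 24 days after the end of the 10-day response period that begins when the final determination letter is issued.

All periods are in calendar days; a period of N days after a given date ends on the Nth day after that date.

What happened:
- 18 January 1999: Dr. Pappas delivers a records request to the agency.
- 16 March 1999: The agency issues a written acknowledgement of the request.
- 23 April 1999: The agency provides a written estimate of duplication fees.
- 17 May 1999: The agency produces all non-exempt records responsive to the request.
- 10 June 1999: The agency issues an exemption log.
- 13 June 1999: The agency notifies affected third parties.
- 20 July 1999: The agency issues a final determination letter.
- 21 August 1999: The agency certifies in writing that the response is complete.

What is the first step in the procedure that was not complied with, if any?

Step 1: 60 days after 18 January 1999 (when the request is received) is 19 March 1999; done 16 March 1999 — timely.
Step 2: the earliest permitted date is 30 days after 23 March 1999 (end of the 7-day objection period, which began when the acknowledgement is issued on 16 March 1999), i.e. 22 April 1999; done 23 April 1999 — permitted.
Step 3: 50 days after 16 May 1999 (end of the 23-day hold period, which began when the fee estimate is provided on 23 April 1999) is 5 July 1999; done 17 May 1999 — timely.
Step 4: the window is 20–54 days after 17 May 1999 (when the non-exempt records are produced), so 6 June 1999 through 10 July 1999; done 10 June 1999 — within the window.
Step 5: 5 days after 10 June 1999 (when the exemption log is issued) is 15 June 1999; 13 June 1999 is within that limit.
Step 6: the window is 9–39 days after 13 June 1999 (when third parties are notified), so 22 June 1999 through 22 July 1999; done 20 July 1999, which is between those dates.
Step 7: 24 days after 30 July 1999 (end of the 10-day response period, which began when the final determination letter is issued on 20 July 1999) is 23 August 1999; 21 August 1999 is within that limit.

None — every step was satisfied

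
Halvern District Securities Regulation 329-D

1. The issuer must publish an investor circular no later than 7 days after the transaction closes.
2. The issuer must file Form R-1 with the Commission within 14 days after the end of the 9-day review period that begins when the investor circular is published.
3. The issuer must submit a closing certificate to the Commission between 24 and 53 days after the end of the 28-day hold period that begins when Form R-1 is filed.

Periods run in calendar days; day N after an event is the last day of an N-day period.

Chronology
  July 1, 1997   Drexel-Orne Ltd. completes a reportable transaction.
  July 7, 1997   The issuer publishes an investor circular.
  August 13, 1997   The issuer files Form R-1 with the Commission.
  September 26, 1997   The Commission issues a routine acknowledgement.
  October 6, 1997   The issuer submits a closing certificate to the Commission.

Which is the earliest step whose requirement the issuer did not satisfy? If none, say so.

Step 2

(1) due by July 1, 1997 + 7 days = July 8, 1997; done July 7, 1997 — timely.
(2) due by July 16, 1997 + 14 days = July 30, 1997; not done until August 13, 1997, 14 days after the deadline.
No need to go further; step 2 was not satisfied.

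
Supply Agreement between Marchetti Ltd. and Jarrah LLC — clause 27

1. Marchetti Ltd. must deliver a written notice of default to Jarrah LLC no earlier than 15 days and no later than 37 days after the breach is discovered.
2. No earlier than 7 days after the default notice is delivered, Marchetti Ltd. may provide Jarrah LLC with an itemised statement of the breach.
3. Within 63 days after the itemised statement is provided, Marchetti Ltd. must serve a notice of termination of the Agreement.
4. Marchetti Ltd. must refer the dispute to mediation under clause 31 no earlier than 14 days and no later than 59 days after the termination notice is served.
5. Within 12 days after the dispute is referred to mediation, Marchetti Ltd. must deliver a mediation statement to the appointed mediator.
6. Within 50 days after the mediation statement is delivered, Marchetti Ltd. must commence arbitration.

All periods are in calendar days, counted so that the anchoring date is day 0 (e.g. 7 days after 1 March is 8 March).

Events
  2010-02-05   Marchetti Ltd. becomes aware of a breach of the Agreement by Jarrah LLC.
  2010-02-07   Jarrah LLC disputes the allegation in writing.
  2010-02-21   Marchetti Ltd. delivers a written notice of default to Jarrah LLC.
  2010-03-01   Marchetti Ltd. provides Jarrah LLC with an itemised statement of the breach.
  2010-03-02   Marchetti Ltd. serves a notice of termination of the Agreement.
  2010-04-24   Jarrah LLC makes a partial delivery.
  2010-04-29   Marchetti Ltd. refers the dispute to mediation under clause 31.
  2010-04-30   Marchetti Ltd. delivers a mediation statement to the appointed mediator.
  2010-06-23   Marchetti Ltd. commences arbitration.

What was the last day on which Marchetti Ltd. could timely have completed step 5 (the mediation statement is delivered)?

Step 5 runs from 2010-04-29, when the dispute is referred to mediation. 12 days after 2010-04-29 is 2010-05-11.

2010-05-11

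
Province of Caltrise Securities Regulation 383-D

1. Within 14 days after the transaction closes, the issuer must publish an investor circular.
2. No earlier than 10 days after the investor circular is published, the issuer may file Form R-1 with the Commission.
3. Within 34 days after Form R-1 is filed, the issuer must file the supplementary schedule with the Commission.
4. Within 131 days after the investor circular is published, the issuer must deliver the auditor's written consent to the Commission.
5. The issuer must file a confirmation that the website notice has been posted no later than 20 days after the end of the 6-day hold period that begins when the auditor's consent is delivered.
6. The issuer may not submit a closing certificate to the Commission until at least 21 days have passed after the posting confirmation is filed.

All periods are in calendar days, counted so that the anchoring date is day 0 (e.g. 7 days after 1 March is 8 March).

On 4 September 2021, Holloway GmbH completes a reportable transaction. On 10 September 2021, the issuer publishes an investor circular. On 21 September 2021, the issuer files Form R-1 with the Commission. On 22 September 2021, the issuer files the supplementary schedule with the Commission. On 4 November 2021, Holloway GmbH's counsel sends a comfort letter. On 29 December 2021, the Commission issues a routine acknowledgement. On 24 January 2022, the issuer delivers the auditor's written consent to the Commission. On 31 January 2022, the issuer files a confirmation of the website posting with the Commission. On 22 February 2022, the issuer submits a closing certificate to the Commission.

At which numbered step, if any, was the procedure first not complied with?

Step 4

Step 1 — counting 14 days from 4 September 2021 (when the transaction closes) gives a deadline of 18 September 2021; completed 10 September 2021, before the deadline.
Step 2 — must wait 10 days from 10 September 2021 (when the investor circular is published), so not before 20 September 2021; done 21 September 2021 — permitted.
Step 3 — counting 34 days from 21 September 2021 (when Form R-1 is filed) gives a deadline of 25 October 2021; completed 22 September 2021, before the deadline.
Step 4 — counting 131 days from 10 September 2021 (when the investor circular is published) gives a deadline of 19 January 2022; 24 January 2022 misses that deadline by 5 days.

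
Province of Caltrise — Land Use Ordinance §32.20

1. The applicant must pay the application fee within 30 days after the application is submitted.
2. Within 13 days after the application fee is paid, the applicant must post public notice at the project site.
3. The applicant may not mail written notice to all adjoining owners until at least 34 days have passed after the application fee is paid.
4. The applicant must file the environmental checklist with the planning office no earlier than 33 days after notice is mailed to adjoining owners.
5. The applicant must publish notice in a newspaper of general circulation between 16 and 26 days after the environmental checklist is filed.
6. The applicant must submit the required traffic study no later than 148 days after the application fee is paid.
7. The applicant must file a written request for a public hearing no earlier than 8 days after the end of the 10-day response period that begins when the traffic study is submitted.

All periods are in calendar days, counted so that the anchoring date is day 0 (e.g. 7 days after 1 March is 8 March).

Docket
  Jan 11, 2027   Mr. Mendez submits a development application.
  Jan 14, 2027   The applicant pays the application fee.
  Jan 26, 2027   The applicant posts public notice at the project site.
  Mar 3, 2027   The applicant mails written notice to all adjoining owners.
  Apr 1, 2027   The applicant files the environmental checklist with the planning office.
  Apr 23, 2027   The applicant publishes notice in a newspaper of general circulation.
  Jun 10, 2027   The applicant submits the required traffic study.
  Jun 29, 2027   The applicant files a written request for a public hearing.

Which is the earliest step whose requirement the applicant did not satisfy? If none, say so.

Step 1: 30 days after Jan 11, 2027 (when the application is submitted) is Feb 10, 2027; Jan 14, 2027 is within that limit.
Step 2: 13 days after Jan 14, 2027 (when the application fee is paid) is Jan 27, 2027; done Jan 26, 2027 — timely.
Step 3: the earliest permitted date is 34 days after Jan 14, 2027 (when the application fee is paid), i.e. Feb 17, 2027; Mar 3, 2027 is on or after that date.
Step 4: the earliest permitted date is 33 days after Mar 3, 2027 (when notice is mailed to adjoining owners), i.e. Apr 5, 2027; done Apr 1, 2027 — 4 days too early.
Later steps need not be reached.

Step 4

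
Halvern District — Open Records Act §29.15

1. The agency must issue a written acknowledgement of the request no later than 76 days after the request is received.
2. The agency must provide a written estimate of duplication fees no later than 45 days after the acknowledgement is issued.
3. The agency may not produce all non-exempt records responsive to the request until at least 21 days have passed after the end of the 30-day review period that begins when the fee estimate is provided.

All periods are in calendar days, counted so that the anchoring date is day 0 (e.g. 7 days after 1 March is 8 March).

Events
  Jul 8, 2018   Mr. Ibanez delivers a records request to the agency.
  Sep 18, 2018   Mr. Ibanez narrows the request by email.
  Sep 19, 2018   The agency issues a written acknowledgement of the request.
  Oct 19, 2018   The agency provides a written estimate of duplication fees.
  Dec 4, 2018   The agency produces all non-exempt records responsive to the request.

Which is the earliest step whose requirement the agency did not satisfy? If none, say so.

Step 3

Step 1: 76 days after Jul 8, 2018 (when the request is received) is Sep 22, 2018; done Sep 19, 2018 — timely.
Step 2: 45 days after Sep 19, 2018 (when the acknowledgement is issued) is Nov 3, 2018; completed Oct 19, 2018, before the deadline.
Step 3: the earliest permitted date is 21 days after Nov 18, 2018 (end of the 30-day review period, which began when the fee estimate is provided on Oct 19, 2018), i.e. Dec 9, 2018; Dec 4, 2018 is 5 days before the earliest permitted date.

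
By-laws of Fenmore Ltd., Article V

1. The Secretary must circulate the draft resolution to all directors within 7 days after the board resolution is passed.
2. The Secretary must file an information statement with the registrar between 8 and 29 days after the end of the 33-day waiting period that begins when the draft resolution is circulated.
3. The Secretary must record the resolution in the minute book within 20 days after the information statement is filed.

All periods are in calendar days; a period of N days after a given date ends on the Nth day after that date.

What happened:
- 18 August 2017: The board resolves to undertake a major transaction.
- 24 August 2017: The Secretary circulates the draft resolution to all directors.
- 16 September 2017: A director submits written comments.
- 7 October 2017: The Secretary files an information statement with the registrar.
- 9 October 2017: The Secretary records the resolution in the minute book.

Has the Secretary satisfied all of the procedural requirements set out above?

(1) due by 18 August 2017 + 7 days = 25 August 2017; completed 24 August 2017, before the deadline.
(2) the permitted window runs from 26 September 2017 + 8 = 4 October 2017 to 26 September 2017 + 29 = 25 October 2017; 7 October 2017 falls inside that range.
(3) due by 7 October 2017 + 20 days = 27 October 2017; 9 October 2017 is within that limit.

Yes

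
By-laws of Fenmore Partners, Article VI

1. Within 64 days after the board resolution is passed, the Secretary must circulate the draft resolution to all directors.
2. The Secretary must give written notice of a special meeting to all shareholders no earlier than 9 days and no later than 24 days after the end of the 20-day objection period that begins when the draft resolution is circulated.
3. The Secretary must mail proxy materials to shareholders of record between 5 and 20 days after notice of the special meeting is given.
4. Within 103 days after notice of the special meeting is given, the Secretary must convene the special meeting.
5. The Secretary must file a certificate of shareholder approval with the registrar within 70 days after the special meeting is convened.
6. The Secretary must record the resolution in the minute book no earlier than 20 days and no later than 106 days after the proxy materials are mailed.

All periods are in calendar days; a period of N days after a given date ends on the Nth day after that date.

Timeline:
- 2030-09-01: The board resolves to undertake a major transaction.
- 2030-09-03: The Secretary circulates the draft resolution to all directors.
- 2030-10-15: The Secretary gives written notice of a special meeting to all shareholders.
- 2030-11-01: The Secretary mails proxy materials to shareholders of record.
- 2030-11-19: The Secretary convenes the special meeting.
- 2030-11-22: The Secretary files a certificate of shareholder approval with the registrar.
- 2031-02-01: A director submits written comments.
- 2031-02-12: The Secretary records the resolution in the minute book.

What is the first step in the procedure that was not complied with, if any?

Step 1: 64 days after 2030-09-01 (when the board resolution is passed) is 2030-11-04; 2030-09-03 is within that limit.
Step 2: the window is 9–24 days after 2030-09-23 (end of the 20-day objection period, which began when the draft resolution is circulated on 2030-09-03), so 2030-10-02 through 2030-10-17; done 2030-10-15, which is between those dates.
Step 3: the window is 5–20 days after 2030-10-15 (when notice of the special meeting is given), so 2030-10-20 through 2030-11-04; done 2030-11-01 — within the window.
Step 4: 103 days after 2030-10-15 (when notice of the special meeting is given) is 2031-01-26; completed 2030-11-19, before the deadline.
Step 5: 70 days after 2030-11-19 (when the special meeting is convened) is 2031-01-28; done 2030-11-22 — timely.
Step 6: the window is 20–106 days after 2030-11-01 (when the proxy materials are mailed), so 2030-11-21 through 2031-02-15; done 2031-02-12, which is between those dates.

None — every step was satisfied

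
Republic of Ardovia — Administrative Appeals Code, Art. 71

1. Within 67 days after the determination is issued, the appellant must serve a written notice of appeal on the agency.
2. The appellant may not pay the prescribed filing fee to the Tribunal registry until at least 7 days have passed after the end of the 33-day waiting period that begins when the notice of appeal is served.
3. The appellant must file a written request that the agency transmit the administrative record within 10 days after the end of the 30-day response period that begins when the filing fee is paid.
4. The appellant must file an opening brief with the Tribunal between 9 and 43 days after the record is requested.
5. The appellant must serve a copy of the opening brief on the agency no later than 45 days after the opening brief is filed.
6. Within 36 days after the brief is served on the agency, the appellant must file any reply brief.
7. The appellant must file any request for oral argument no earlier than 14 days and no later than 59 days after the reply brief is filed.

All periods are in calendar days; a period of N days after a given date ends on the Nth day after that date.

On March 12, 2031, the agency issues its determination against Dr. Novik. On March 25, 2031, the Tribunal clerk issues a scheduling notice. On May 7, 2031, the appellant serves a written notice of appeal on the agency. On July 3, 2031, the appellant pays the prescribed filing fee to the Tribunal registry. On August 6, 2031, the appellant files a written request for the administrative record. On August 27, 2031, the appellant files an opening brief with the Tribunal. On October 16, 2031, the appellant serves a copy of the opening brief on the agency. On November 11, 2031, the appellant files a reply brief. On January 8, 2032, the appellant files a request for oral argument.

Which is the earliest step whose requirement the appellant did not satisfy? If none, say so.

Step 1: 67 days after March 12, 2031 (when the determination is issued) is May 18, 2031; May 7, 2031 is within that limit.
Step 2: the earliest permitted date is 7 days after June 9, 2031 (end of the 33-day waiting period, which began when the notice of appeal is served on May 7, 2031), i.e. June 16, 2031; done July 3, 2031, after the minimum wait.
Step 3: 10 days after August 2, 2031 (end of the 30-day response period, which began when the filing fee is paid on July 3, 2031) is August 12, 2031; completed August 6, 2031, before the deadline.
Step 4: the window is 9–43 days after August 6, 2031 (when the record is requested), so August 15, 2031 through September 18, 2031; August 27, 2031 falls inside that range.
Step 5: 45 days after August 27, 2031 (when the opening brief is filed) is October 11, 2031; October 16, 2031 misses that deadline by 5 days.

Step 5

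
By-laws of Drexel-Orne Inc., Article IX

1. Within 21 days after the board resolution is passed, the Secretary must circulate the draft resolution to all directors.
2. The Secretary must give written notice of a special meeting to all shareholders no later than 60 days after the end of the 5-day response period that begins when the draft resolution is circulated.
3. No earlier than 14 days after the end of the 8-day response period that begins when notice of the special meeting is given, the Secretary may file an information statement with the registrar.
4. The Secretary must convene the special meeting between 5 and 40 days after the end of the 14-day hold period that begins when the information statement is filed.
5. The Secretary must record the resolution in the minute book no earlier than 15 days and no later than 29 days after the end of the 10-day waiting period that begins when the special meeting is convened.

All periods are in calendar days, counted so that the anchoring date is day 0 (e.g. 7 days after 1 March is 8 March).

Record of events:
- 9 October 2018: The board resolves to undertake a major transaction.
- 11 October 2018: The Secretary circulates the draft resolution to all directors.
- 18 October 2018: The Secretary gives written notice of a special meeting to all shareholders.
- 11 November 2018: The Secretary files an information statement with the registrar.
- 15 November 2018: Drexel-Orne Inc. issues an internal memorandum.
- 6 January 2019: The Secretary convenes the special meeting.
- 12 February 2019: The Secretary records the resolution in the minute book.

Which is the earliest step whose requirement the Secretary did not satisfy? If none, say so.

Step 4

Step 1: 21 days after 9 October 2018 (when the board resolution is passed) is 30 October 2018; 11 October 2018 is within that limit.
Step 2: 60 days after 16 October 2018 (end of the 5-day response period, which began when the draft resolution is circulated on 11 October 2018) is 15 December 2018; 18 October 2018 is within that limit.
Step 3: the earliest permitted date is 14 days after 26 October 2018 (end of the 8-day response period, which began when notice of the special meeting is given on 18 October 2018), i.e. 9 November 2018; done 11 November 2018, after the minimum wait.
Step 4: the window is 5–40 days after 25 November 2018 (end of the 14-day hold period, which began when the information statement is filed on 11 November 2018), so 30 November 2018 through 4 January 2019; done 6 January 2019 — 2 days after the window closed.
The analysis stops there.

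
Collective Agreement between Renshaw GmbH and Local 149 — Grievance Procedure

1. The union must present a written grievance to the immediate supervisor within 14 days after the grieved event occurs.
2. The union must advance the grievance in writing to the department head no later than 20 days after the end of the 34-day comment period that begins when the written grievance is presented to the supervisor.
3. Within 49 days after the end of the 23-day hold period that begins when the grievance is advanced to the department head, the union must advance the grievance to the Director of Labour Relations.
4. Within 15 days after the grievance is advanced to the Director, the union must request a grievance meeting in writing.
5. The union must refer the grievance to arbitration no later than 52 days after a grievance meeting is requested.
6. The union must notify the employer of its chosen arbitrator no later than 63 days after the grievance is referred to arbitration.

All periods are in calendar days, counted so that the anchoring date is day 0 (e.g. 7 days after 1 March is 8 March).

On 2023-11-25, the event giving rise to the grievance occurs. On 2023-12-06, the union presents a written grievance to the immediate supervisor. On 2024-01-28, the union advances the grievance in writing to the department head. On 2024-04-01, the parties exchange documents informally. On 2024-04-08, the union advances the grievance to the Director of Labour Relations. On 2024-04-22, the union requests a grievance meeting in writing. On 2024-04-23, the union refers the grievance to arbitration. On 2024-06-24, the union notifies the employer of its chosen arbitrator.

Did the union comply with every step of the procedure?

Yes

(1) due by 2023-11-25 + 14 days = 2023-12-09; completed 2023-12-06, before the deadline.
(2) due by 2024-01-09 + 20 days = 2024-01-29; 2024-01-28 is within that limit.
(3) due by 2024-02-20 + 49 days = 2024-04-09; 2024-04-08 is within that limit.
(4) due by 2024-04-08 + 15 days = 2024-04-23; 2024-04-22 is within that limit.
(5) due by 2024-04-22 + 52 days = 2024-06-13; 2024-04-23 is within that limit.
(6) due by 2024-04-23 + 63 days = 2024-06-25; done 2024-06-24 — timely.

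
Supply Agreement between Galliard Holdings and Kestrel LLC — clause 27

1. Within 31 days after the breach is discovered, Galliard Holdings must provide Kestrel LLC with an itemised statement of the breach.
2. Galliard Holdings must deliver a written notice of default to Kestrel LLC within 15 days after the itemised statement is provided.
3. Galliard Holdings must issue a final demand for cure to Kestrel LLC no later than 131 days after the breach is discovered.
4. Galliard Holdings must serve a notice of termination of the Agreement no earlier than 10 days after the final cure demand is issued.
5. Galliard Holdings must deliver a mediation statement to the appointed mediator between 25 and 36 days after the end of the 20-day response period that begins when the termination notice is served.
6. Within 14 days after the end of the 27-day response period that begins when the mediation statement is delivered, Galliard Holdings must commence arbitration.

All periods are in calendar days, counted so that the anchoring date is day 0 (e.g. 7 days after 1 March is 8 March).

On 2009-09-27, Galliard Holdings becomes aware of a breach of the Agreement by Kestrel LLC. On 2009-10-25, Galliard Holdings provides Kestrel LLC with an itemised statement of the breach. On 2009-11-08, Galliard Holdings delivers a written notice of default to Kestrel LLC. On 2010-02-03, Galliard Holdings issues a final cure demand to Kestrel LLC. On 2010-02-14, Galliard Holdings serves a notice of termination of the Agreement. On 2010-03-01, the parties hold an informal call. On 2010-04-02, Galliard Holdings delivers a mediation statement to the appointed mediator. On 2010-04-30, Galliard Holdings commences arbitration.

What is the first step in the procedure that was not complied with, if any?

(1) due by 2009-09-27 + 31 days = 2009-10-28; completed 2009-10-25, before the deadline.
(2) due by 2009-10-25 + 15 days = 2009-11-09; done 2009-11-08 — timely.
(3) due by 2009-09-27 + 131 days = 2010-02-05; done 2010-02-03 — timely.
(4) permitted from 2010-02-03 + 10 days = 2010-02-13 onward; 2010-02-14 is on or after that date.
(5) the permitted window runs from 2010-03-06 + 25 = 2010-03-31 to 2010-03-06 + 36 = 2010-04-11; done 2010-04-02, which is between those dates.
(6) due by 2010-04-29 + 14 days = 2010-05-13; completed 2010-04-30, before the deadline.

None — every step was satisfied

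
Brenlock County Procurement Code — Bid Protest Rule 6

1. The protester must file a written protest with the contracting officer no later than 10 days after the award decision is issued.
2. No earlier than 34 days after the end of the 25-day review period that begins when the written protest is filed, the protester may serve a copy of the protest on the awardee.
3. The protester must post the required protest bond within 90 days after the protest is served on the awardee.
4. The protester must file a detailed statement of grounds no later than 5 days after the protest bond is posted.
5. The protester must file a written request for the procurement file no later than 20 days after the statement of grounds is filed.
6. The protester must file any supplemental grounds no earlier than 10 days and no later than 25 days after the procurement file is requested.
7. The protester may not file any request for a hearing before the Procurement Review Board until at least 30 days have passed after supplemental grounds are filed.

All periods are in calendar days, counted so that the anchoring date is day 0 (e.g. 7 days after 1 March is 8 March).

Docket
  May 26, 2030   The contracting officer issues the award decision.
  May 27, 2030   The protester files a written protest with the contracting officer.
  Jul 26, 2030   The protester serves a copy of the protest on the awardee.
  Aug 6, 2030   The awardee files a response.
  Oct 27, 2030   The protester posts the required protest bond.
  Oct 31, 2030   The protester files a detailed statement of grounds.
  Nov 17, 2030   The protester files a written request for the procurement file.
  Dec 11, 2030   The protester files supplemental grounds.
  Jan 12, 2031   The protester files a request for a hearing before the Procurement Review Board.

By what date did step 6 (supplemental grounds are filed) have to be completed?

Step 6 runs from Nov 17, 2030, when the procurement file is requested. The window is 10–25 days after Nov 17, 2030; it closes on Dec 12, 2030.

Dec 12, 2030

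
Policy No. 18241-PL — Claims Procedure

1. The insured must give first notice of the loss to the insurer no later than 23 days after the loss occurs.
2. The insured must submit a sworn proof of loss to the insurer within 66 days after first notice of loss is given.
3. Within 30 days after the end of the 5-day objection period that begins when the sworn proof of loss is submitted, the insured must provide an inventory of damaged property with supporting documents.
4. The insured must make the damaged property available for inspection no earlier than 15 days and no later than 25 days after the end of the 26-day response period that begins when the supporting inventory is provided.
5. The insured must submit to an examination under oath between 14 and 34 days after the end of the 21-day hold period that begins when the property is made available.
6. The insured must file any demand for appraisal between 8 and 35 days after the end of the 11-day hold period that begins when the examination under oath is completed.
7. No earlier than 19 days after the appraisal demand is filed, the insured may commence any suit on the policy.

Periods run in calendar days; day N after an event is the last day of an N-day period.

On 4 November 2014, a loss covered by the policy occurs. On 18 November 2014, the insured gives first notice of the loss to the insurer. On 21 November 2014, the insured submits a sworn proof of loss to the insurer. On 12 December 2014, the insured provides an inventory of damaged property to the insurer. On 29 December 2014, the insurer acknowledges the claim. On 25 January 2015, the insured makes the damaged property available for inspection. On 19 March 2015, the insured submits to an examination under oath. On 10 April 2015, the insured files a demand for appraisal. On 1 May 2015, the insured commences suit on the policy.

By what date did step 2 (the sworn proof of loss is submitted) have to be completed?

Step 2 runs from 18 November 2014, when first notice of loss is given. 66 days after 18 November 2014 is 23 January 2015.

23 January 2015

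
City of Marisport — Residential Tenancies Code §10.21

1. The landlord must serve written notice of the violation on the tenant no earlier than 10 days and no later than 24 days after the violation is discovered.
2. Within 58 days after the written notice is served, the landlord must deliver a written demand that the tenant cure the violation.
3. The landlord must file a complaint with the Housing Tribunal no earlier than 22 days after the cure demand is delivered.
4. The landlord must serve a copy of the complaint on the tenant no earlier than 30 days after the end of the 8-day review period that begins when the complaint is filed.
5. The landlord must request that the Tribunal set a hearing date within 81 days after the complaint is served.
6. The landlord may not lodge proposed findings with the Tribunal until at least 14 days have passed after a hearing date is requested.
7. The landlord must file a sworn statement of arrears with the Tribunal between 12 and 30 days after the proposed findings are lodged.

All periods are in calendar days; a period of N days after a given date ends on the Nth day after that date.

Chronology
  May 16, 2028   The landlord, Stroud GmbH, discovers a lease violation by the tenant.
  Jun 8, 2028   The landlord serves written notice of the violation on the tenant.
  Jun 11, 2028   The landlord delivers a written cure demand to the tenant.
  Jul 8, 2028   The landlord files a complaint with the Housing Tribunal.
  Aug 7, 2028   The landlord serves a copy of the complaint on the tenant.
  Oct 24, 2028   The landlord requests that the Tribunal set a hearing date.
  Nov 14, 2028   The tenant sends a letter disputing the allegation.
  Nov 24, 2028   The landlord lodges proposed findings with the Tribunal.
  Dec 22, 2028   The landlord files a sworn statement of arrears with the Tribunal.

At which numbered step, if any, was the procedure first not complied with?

Step 1: the window is 10–24 days after May 16, 2028 (when the violation is discovered), so May 26, 2028 through Jun 9, 2028; Jun 8, 2028 falls inside that range.
Step 2: 58 days after Jun 8, 2028 (when the written notice is served) is Aug 5, 2028; done Jun 11, 2028 — timely.
Step 3: the earliest permitted date is 22 days after Jun 11, 2028 (when the cure demand is delivered), i.e. Jul 3, 2028; Jul 8, 2028 is on or after that date.
Step 4: the earliest permitted date is 30 days after Jul 16, 2028 (end of the 8-day review period, which began when the complaint is filed on Jul 8, 2028), i.e. Aug 15, 2028; done Aug 7, 2028 — 8 days too early.
No need to go further; step 4 was not satisfied.

Step 4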